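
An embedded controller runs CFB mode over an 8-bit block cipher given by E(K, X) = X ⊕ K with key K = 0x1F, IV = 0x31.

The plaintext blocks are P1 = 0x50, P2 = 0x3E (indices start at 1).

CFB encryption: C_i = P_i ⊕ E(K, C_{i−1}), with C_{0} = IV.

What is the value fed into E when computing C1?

C1: E(K, 0x31) = 0x2E; 0x50 ⊕ 0x2E = 0x7E.
So the input to E for block 1 is 0x31.

0x31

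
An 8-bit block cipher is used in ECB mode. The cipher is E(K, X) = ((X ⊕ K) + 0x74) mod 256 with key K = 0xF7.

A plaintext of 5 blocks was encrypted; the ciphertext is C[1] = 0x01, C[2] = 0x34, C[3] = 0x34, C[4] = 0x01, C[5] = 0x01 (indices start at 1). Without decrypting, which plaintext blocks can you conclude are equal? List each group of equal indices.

P[1] = P[4] = P[5]; P[2] = P[3]

ECB encrypts each block independently with the same key, so equal ciphertext blocks imply equal plaintext blocks.
C[1] = C[4] = C[5] = 0x01, so P[1] = P[4] = P[5].
C[2] = C[3] = 0x34, so P[2] = P[3].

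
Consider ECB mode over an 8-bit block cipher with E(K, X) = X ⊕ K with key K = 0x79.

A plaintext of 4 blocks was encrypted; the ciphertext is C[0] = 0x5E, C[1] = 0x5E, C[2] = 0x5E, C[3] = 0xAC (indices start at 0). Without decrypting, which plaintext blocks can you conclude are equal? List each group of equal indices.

P[0] = P[1] = P[2]

ECB encrypts each block independently with the same key, so equal ciphertext blocks imply equal plaintext blocks.
C[0] = C[1] = C[2] = 0x5E, so P[0] = P[1] = P[2].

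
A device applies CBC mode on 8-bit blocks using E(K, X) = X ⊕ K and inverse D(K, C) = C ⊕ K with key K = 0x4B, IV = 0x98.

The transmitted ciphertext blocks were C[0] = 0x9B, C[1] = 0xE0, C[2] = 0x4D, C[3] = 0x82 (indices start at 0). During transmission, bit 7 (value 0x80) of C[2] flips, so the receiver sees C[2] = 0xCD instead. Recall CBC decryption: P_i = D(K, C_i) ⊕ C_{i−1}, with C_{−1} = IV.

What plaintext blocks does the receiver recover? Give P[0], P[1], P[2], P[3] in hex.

Only C[2] changed, to 0xCD. In CBC, a change in C_i garbles P_i and flips the same bit in P_{i+1}. Decrypting the received ciphertext:
P[0]: D(K, 0x9B) = 0xD0; 0xD0 ⊕ 0x98 = 0x48.
P[1]: D(K, 0xE0) = 0xAB; 0xAB ⊕ 0x9B = 0x30.
P[2]: D(K, 0xCD) = 0x86; 0x86 ⊕ 0xE0 = 0x66.
P[3]: D(K, 0x82) = 0xC9; 0xC9 ⊕ 0xCD = 0x04.
Blocks that differ from the original plaintext: P[2], P[3].

P[0] = 0x48, P[1] = 0x30, P[2] = 0x66, P[3] = 0x04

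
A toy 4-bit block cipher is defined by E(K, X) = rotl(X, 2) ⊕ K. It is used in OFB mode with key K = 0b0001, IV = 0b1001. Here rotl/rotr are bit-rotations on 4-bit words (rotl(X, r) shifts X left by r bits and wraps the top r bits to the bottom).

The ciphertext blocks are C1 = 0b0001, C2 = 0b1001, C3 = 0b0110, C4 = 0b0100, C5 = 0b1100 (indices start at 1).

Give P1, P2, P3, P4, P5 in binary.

P1 = 0b0110, P2 = 0b0101, P3 = 0b0100, P4 = 0b1101, P5 = 0b1011

OFB decryption: S_i = E(K, S_{i−1}) with S_{0} = IV; P_i = C_i ⊕ S_i.
P1: S = E(K, 0b1001) = 0b0111; 0b0001 ⊕ 0b0111 = 0b0110.
P2: S = E(K, 0b0111) = 0b1100; 0b1001 ⊕ 0b1100 = 0b0101.
P3: S = E(K, 0b1100) = 0b0010; 0b0110 ⊕ 0b0010 = 0b0100.
P4: S = E(K, 0b0010) = 0b1001; 0b0100 ⊕ 0b1001 = 0b1101.
P5: S = E(K, 0b1001) = 0b0111; 0b1100 ⊕ 0b0111 = 0b1011.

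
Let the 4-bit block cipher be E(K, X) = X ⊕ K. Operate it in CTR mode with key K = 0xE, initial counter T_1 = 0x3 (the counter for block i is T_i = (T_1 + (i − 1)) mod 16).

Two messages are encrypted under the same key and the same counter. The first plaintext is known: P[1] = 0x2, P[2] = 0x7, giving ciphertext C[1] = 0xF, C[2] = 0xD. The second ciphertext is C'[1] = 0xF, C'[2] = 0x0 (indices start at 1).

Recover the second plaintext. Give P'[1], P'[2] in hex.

P'[1] = 0x2, P'[2] = 0xA

In CTR with a reused counter, both messages share the same keystream S_i, so C_i ⊕ C'_i = P_i ⊕ P'_i and thus P'_i = P_i ⊕ C_i ⊕ C'_i.
P'[1]: 0x2 ⊕ 0xF ⊕ 0xF = 0x2.
P'[2]: 0x7 ⊕ 0xD ⊕ 0x0 = 0xA.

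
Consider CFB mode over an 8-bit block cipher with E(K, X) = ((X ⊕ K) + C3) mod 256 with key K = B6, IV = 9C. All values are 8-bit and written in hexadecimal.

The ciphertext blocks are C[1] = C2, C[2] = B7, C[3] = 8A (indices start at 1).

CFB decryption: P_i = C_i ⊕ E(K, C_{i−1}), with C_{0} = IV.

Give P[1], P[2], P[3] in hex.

P[1]: E(K, 9C) = ED; C2 ⊕ ED = 2F.
P[2]: E(K, C2) = 37; B7 ⊕ 37 = 80.
P[3]: E(K, B7) = C4; 8A ⊕ C4 = 4E.

P[1] = 2F, P[2] = 80, P[3] = 4E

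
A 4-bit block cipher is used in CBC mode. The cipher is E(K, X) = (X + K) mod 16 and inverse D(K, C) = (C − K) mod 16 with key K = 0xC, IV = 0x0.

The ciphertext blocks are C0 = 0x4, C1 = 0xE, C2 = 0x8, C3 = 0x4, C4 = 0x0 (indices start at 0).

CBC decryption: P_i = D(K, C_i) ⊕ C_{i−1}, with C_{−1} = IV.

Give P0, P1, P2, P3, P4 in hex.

P0: D(K, 0x4) = 0x8; 0x8 ⊕ 0x0 = 0x8.
P1: D(K, 0xE) = 0x2; 0x2 ⊕ 0x4 = 0x6.
P2: D(K, 0x8) = 0xC; 0xC ⊕ 0xE = 0x2.
P3: D(K, 0x4) = 0x8; 0x8 ⊕ 0x8 = 0x0.
P4: D(K, 0x0) = 0x4; 0x4 ⊕ 0x4 = 0x0.

P0 = 0x8, P1 = 0x6, P2 = 0x2, P3 = 0x0, P4 = 0x0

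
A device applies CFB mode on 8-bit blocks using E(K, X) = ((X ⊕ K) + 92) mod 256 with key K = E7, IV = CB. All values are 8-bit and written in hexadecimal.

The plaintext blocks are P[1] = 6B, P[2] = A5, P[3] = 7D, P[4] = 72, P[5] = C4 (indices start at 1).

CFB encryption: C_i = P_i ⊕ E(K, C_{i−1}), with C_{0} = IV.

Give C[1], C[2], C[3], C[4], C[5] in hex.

C[1] = D5, C[2] = 61, C[3] = 65, C[4] = 66, C[5] = D7

C[1]: E(K, CB) = BE; 6B ⊕ BE = D5.
C[2]: E(K, D5) = C4; A5 ⊕ C4 = 61.
C[3]: E(K, 61) = 18; 7D ⊕ 18 = 65.
C[4]: E(K, 65) = 14; 72 ⊕ 14 = 66.
C[5]: E(K, 66) = 13; C4 ⊕ 13 = D7.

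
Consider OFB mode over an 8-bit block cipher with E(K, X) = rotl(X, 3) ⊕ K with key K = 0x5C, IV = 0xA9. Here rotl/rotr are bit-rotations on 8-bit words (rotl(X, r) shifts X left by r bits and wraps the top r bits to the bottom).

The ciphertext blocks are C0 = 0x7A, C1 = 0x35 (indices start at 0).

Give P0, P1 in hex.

OFB decryption: S_i = E(K, S_{i−1}) with S_{−1} = IV; P_i = C_i ⊕ S_i.
P0: S = E(K, 0xA9) = 0x11; 0x7A ⊕ 0x11 = 0x6B.
P1: S = E(K, 0x11) = 0xD4; 0x35 ⊕ 0xD4 = 0xE1.

P0 = 0x6B, P1 = 0xE1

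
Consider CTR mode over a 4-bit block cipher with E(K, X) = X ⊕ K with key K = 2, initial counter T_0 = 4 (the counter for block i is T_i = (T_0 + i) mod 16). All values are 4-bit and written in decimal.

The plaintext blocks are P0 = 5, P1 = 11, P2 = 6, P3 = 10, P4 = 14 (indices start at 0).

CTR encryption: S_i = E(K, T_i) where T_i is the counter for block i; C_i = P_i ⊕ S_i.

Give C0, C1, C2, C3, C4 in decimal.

C0: T = 4, S = E(K, T) = 6; 5 ⊕ 6 = 3.
C1: T = 5, S = E(K, T) = 7; 11 ⊕ 7 = 12.
C2: T = 6, S = E(K, T) = 4; 6 ⊕ 4 = 2.
C3: T = 7, S = E(K, T) = 5; 10 ⊕ 5 = 15.
C4: T = 8, S = E(K, T) = 10; 14 ⊕ 10 = 4.

C0 = 3, C1 = 12, C2 = 2, C3 = 15, C4 = 4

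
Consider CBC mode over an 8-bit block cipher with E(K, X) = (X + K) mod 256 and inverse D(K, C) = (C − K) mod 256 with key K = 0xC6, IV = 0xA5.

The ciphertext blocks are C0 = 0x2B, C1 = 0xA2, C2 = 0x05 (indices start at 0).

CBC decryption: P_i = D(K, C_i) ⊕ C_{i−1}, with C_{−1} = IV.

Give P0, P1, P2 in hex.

P0 = 0xC0, P1 = 0xF7, P2 = 0x9D

P0: D(K, 0x2B) = 0x65; 0x65 ⊕ 0xA5 = 0xC0.
P1: D(K, 0xA2) = 0xDC; 0xDC ⊕ 0x2B = 0xF7.
P2: D(K, 0x05) = 0x3F; 0x3F ⊕ 0xA2 = 0x9D.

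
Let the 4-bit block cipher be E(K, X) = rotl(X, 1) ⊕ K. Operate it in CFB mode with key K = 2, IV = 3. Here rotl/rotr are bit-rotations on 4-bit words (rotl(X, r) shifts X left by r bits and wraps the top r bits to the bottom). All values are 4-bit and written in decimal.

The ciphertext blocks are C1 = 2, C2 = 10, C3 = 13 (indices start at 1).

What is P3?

P3 = 10

CFB decryption: P_i = C_i ⊕ E(K, C_{i−1}), with C_{0} = IV.
P3: E(K, 10) = 7; 13 ⊕ 7 = 10.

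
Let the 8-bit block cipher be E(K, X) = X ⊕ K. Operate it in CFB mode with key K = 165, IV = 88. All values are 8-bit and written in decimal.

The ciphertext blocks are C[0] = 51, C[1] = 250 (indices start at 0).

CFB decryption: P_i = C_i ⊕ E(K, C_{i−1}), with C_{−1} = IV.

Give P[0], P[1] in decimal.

P[0]: E(K, 88) = 253; 51 ⊕ 253 = 206.
P[1]: E(K, 51) = 150; 250 ⊕ 150 = 108.

P[0] = 206, P[1] = 108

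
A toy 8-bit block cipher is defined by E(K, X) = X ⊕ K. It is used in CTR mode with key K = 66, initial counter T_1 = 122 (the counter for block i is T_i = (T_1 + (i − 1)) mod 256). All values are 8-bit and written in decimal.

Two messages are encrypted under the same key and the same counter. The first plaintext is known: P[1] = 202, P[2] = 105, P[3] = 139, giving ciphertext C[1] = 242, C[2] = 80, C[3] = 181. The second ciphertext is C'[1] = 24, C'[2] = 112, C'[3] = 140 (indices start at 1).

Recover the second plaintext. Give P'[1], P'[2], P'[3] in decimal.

P'[1] = 32, P'[2] = 73, P'[3] = 178

In CTR with a reused counter, both messages share the same keystream S_i, so C_i ⊕ C'_i = P_i ⊕ P'_i and thus P'_i = P_i ⊕ C_i ⊕ C'_i.
P'[1]: 202 ⊕ 242 ⊕ 24 = 32.
P'[2]: 105 ⊕ 80 ⊕ 112 = 73.
P'[3]: 139 ⊕ 181 ⊕ 140 = 178.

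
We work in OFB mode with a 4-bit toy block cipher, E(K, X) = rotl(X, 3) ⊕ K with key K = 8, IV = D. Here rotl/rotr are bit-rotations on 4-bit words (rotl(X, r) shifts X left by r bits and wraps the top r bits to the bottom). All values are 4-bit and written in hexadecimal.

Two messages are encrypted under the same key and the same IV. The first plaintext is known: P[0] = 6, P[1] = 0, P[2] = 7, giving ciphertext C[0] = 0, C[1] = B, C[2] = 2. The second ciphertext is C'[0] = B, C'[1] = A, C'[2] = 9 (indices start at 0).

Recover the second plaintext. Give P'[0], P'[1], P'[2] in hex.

P'[0] = D, P'[1] = 1, P'[2] = C

In OFB with a reused IV, both messages share the same keystream S_i, so C_i ⊕ C'_i = P_i ⊕ P'_i and thus P'_i = P_i ⊕ C_i ⊕ C'_i.
P'[0]: 6 ⊕ 0 ⊕ B = D.
P'[1]: 0 ⊕ B ⊕ A = 1.
P'[2]: 7 ⊕ 2 ⊕ 9 = C.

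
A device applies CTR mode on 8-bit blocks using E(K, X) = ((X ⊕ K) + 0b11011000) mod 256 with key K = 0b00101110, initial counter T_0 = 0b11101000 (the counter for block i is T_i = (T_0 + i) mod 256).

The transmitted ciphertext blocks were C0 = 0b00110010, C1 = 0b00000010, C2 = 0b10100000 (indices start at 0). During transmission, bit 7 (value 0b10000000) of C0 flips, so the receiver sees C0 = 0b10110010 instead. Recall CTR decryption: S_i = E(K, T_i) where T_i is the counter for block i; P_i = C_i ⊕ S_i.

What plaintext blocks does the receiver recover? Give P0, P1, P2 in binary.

P0 = 0b00101100, P1 = 0b10011101, P2 = 0b00111100

Only C0 changed, to 0b10110010. In CTR, a change in C_i flips the same bit in P_i only; the keystream is unaffected. Decrypting the received ciphertext:
P0: T = 0b11101000, S = E(K, T) = 0b10011110; 0b10110010 ⊕ 0b10011110 = 0b00101100.
P1: T = 0b11101001, S = E(K, T) = 0b10011111; 0b00000010 ⊕ 0b10011111 = 0b10011101.
P2: T = 0b11101010, S = E(K, T) = 0b10011100; 0b10100000 ⊕ 0b10011100 = 0b00111100.
Blocks that differ from the original plaintext: P0.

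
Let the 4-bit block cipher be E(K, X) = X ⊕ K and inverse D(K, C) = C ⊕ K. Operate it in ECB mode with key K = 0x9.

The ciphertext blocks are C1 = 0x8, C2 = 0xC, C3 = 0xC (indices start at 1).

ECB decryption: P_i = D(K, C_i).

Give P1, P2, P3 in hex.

P1: D(K, 0x8) = 0x1.
P2: D(K, 0xC) = 0x5.
P3: D(K, 0xC) = 0x5.

P1 = 0x1, P2 = 0x5, P3 = 0x5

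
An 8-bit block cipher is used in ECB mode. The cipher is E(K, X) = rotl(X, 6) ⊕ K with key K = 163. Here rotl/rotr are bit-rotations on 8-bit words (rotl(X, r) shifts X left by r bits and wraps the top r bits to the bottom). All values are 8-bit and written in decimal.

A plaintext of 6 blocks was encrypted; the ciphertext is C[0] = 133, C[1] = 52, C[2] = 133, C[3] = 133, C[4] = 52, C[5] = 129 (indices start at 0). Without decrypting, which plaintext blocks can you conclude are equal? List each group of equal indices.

ECB encrypts each block independently with the same key, so equal ciphertext blocks imply equal plaintext blocks.
C[0] = C[2] = C[3] = 133, so P[0] = P[2] = P[3].
C[1] = C[4] = 52, so P[1] = P[4].

P[0] = P[2] = P[3]; P[1] = P[4]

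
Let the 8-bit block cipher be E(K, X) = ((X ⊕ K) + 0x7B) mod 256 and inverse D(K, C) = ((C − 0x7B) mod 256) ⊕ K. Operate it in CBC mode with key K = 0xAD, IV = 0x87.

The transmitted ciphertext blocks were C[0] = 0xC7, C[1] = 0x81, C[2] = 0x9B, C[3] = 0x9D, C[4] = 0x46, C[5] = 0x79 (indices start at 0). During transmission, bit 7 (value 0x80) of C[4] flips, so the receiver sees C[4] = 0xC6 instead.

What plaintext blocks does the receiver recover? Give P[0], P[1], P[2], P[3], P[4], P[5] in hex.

P[0] = 0x66, P[1] = 0x6C, P[2] = 0x0C, P[3] = 0x14, P[4] = 0x7B, P[5] = 0x95

CBC decryption: P_i = D(K, C_i) ⊕ C_{i−1}, with C_{−1} = IV.
Only C[4] changed, to 0xC6. In CBC, a change in C_i garbles P_i and flips the same bit in P_{i+1}. Decrypting the received ciphertext:
P[0]: D(K, 0xC7) = 0xE1; 0xE1 ⊕ 0x87 = 0x66.
P[1]: D(K, 0x81) = 0xAB; 0xAB ⊕ 0xC7 = 0x6C.
P[2]: D(K, 0x9B) = 0x8D; 0x8D ⊕ 0x81 = 0x0C.
P[3]: D(K, 0x9D) = 0x8F; 0x8F ⊕ 0x9B = 0x14.
P[4]: D(K, 0xC6) = 0xE6; 0xE6 ⊕ 0x9D = 0x7B.
P[5]: D(K, 0x79) = 0x53; 0x53 ⊕ 0xC6 = 0x95.
Blocks that differ from the original plaintext: P[4], P[5].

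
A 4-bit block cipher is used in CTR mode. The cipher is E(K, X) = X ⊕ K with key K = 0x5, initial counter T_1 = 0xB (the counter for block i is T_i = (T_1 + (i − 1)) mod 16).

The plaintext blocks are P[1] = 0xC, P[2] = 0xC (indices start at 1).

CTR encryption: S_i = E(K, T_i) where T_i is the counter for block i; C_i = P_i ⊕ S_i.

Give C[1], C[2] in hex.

C[1]: T = 0xB, S = E(K, T) = 0xE; 0xC ⊕ 0xE = 0x2.
C[2]: T = 0xC, S = E(K, T) = 0x9; 0xC ⊕ 0x9 = 0x5.

C[1] = 0x2, C[2] = 0x5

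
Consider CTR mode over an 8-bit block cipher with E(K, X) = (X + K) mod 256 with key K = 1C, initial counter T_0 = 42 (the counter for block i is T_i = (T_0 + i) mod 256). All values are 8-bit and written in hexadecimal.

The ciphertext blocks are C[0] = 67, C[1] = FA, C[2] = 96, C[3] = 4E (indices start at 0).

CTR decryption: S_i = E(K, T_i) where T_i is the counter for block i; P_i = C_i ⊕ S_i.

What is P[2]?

P[2]: T = 44, S = E(K, T) = 60; 96 ⊕ 60 = F6.

P[2] = F6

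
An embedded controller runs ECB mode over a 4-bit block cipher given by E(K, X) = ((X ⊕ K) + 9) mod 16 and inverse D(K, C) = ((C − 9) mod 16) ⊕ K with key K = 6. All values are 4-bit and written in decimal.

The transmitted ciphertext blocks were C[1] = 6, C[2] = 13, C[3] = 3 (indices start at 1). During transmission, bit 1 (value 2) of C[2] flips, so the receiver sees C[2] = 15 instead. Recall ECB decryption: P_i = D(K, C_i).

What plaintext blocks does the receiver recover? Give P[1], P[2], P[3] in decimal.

Only C[2] changed, to 15. In ECB, a change in C_i affects only P_i. Decrypting the received ciphertext:
P[1]: D(K, 6) = 11.
P[2]: D(K, 15) = 0.
P[3]: D(K, 3) = 12.
Blocks that differ from the original plaintext: P[2].

P[1] = 11, P[2] = 0, P[3] = 12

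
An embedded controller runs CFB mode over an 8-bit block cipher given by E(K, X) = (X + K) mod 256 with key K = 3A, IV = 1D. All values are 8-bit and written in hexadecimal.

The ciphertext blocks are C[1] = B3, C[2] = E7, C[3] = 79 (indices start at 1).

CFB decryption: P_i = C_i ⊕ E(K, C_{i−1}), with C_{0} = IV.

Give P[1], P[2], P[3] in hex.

P[1]: E(K, 1D) = 57; B3 ⊕ 57 = E4.
P[2]: E(K, B3) = ED; E7 ⊕ ED = 0A.
P[3]: E(K, E7) = 21; 79 ⊕ 21 = 58.

P[1] = E4, P[2] = 0A, P[3] = 58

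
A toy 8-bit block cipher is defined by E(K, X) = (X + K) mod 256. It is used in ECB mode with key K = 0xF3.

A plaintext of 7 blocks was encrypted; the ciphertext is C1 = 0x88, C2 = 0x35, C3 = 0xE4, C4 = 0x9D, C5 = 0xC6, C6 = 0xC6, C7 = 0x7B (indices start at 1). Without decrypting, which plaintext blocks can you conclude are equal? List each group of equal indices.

ECB encrypts each block independently with the same key, so equal ciphertext blocks imply equal plaintext blocks.
C5 = C6 = 0xC6, so P5 = P6.

P5 = P6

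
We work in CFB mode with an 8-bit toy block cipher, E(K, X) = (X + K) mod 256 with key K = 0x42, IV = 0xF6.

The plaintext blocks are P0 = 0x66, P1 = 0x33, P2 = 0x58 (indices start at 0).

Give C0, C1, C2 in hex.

CFB encryption: C_i = P_i ⊕ E(K, C_{i−1}), with C_{−1} = IV.
C0: E(K, 0xF6) = 0x38; 0x66 ⊕ 0x38 = 0x5E.
C1: E(K, 0x5E) = 0xA0; 0x33 ⊕ 0xA0 = 0x93.
C2: E(K, 0x93) = 0xD5; 0x58 ⊕ 0xD5 = 0x8D.

C0 = 0x5E, C1 = 0x93, C2 = 0x8D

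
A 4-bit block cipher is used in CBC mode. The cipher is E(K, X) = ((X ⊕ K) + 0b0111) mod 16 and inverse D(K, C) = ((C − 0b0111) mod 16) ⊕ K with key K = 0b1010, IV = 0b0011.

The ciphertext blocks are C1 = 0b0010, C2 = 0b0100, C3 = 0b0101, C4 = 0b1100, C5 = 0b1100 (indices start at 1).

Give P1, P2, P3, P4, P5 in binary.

CBC decryption: P_i = D(K, C_i) ⊕ C_{i−1}, with C_{0} = IV.
P1: D(K, 0b0010) = 0b0001; 0b0001 ⊕ 0b0011 = 0b0010.
P2: D(K, 0b0100) = 0b0111; 0b0111 ⊕ 0b0010 = 0b0101.
P3: D(K, 0b0101) = 0b0100; 0b0100 ⊕ 0b0100 = 0b0000.
P4: D(K, 0b1100) = 0b1111; 0b1111 ⊕ 0b0101 = 0b1010.
P5: D(K, 0b1100) = 0b1111; 0b1111 ⊕ 0b1100 = 0b0011.

P1 = 0b0010, P2 = 0b0101, P3 = 0b0000, P4 = 0b1010, P5 = 0b0011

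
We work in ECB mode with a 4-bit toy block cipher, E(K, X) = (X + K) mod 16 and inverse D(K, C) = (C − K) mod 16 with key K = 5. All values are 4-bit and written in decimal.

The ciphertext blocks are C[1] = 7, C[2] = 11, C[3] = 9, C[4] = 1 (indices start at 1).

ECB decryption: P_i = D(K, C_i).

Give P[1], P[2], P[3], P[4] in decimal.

P[1] = 2, P[2] = 6, P[3] = 4, P[4] = 12

P[1]: D(K, 7) = 2.
P[2]: D(K, 11) = 6.
P[3]: D(K, 9) = 4.
P[4]: D(K, 1) = 12.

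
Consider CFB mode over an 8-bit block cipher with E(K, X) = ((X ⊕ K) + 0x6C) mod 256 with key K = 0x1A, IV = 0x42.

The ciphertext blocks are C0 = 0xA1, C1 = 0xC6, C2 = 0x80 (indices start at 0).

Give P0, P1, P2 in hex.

CFB decryption: P_i = C_i ⊕ E(K, C_{i−1}), with C_{−1} = IV.
P0: E(K, 0x42) = 0xC4; 0xA1 ⊕ 0xC4 = 0x65.
P1: E(K, 0xA1) = 0x27; 0xC6 ⊕ 0x27 = 0xE1.
P2: E(K, 0xC6) = 0x48; 0x80 ⊕ 0x48 = 0xC8.

P0 = 0x65, P1 = 0xE1, P2 = 0xC8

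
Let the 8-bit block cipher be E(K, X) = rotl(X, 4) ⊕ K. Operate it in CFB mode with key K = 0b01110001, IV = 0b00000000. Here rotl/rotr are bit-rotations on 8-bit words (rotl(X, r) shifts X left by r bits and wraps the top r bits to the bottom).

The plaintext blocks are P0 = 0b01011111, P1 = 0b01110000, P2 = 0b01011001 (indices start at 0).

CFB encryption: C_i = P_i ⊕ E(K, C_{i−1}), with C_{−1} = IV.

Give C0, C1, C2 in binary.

C0: E(K, 0b00000000) = 0b01110001; 0b01011111 ⊕ 0b01110001 = 0b00101110.
C1: E(K, 0b00101110) = 0b10010011; 0b01110000 ⊕ 0b10010011 = 0b11100011.
C2: E(K, 0b11100011) = 0b01001111; 0b01011001 ⊕ 0b01001111 = 0b00010110.

C0 = 0b00101110, C1 = 0b11100011, C2 = 0b00010110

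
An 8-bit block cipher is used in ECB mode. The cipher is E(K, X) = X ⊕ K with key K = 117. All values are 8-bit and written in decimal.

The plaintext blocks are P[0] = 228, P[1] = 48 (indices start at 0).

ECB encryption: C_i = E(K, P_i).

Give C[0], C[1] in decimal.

C[0]: E(K, 228) = 145.
C[1]: E(K, 48) = 69.

C[0] = 145, C[1] = 69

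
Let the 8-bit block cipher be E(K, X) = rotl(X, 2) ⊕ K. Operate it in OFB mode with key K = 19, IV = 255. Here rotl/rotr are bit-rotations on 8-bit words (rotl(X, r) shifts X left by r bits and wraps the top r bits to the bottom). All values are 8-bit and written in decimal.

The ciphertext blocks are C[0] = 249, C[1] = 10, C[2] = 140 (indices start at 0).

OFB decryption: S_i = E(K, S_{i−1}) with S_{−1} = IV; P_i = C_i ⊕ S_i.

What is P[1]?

P[0]: S = E(K, 255) = 236; 249 ⊕ 236 = 21.
P[1]: S = E(K, 236) = 160; 10 ⊕ 160 = 170.

P[1] = 170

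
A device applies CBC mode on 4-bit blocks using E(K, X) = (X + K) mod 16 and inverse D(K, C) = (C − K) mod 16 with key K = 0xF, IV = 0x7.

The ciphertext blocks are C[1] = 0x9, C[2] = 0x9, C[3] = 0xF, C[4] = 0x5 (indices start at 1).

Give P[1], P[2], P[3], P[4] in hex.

CBC decryption: P_i = D(K, C_i) ⊕ C_{i−1}, with C_{0} = IV.
P[1]: D(K, 0x9) = 0xA; 0xA ⊕ 0x7 = 0xD.
P[2]: D(K, 0x9) = 0xA; 0xA ⊕ 0x9 = 0x3.
P[3]: D(K, 0xF) = 0x0; 0x0 ⊕ 0x9 = 0x9.
P[4]: D(K, 0x5) = 0x6; 0x6 ⊕ 0xF = 0x9.

P[1] = 0xD, P[2] = 0x3, P[3] = 0x9, P[4] = 0x9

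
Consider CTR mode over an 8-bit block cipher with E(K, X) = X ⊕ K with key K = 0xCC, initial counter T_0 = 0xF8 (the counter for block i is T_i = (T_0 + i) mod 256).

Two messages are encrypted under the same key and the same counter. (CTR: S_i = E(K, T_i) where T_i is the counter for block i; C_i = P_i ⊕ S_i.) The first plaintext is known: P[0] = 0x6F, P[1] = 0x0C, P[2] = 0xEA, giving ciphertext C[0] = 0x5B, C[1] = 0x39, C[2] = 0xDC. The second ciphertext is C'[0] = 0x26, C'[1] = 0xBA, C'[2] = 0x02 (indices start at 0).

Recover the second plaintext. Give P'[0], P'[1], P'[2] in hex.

P'[0] = 0x12, P'[1] = 0x8F, P'[2] = 0x34

In CTR with a reused counter, both messages share the same keystream S_i, so C_i ⊕ C'_i = P_i ⊕ P'_i and thus P'_i = P_i ⊕ C_i ⊕ C'_i.
P'[0]: 0x6F ⊕ 0x5B ⊕ 0x26 = 0x12.
P'[1]: 0x0C ⊕ 0x39 ⊕ 0xBA = 0x8F.
P'[2]: 0xEA ⊕ 0xDC ⊕ 0x02 = 0x34.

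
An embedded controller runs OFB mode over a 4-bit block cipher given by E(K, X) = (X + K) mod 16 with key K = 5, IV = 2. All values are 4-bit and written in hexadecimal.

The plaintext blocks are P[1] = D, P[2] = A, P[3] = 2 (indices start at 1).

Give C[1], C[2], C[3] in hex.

C[1] = A, C[2] = 6, C[3] = 3

OFB encryption: S_i = E(K, S_{i−1}) with S_{0} = IV; C_i = P_i ⊕ S_i.
C[1]: S = E(K, 2) = 7; D ⊕ 7 = A.
C[2]: S = E(K, 7) = C; A ⊕ C = 6.
C[3]: S = E(K, C) = 1; 2 ⊕ 1 = 3.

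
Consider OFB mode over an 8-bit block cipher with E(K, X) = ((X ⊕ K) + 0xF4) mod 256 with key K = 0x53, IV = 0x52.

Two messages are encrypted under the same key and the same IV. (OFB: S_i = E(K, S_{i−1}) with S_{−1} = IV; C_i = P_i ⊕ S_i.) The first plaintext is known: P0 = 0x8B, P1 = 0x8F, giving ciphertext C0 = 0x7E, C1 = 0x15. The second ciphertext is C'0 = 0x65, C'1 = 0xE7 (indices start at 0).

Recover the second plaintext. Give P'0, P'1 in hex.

In OFB with a reused IV, both messages share the same keystream S_i, so C_i ⊕ C'_i = P_i ⊕ P'_i and thus P'_i = P_i ⊕ C_i ⊕ C'_i.
P'0: 0x8B ⊕ 0x7E ⊕ 0x65 = 0x90.
P'1: 0x8F ⊕ 0x15 ⊕ 0xE7 = 0x7D.

P'0 = 0x90, P'1 = 0x7D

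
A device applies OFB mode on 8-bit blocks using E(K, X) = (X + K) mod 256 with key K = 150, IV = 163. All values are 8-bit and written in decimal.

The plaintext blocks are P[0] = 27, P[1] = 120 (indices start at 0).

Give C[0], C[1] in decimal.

OFB encryption: S_i = E(K, S_{i−1}) with S_{−1} = IV; C_i = P_i ⊕ S_i.
C[0]: S = E(K, 163) = 57; 27 ⊕ 57 = 34.
C[1]: S = E(K, 57) = 207; 120 ⊕ 207 = 183.

C[0] = 34, C[1] = 183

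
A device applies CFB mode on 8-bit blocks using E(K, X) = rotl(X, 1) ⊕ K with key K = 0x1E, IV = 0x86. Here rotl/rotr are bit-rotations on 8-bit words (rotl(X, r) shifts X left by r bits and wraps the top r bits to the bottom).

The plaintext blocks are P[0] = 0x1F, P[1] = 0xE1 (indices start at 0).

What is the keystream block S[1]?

CFB encryption: C_i = P_i ⊕ E(K, C_{i−1}), with C_{−1} = IV.
C[0]: E(K, 0x86) = 0x13; 0x1F ⊕ 0x13 = 0x0C.
C[1]: E(K, 0x0C) = 0x06; 0xE1 ⊕ 0x06 = 0xE7.
So S[1] = 0x06.

0x06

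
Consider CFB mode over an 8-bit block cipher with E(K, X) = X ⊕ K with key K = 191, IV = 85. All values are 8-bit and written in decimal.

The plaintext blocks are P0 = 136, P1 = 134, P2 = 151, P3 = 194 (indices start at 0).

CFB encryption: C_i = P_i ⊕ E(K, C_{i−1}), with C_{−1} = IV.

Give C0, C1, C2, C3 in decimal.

C0 = 98, C1 = 91, C2 = 115, C3 = 14

C0: E(K, 85) = 234; 136 ⊕ 234 = 98.
C1: E(K, 98) = 221; 134 ⊕ 221 = 91.
C2: E(K, 91) = 228; 151 ⊕ 228 = 115.
C3: E(K, 115) = 204; 194 ⊕ 204 = 14.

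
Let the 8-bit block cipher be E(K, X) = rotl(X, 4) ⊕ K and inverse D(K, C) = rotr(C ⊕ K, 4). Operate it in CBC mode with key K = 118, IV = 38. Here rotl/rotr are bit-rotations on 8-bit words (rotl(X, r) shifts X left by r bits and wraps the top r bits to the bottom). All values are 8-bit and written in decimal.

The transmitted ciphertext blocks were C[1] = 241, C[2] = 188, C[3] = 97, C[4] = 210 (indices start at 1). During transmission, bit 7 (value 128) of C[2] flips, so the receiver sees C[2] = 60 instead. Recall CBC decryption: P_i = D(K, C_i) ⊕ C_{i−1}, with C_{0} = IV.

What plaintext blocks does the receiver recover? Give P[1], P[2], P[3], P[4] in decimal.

P[1] = 94, P[2] = 85, P[3] = 77, P[4] = 43

Only C[2] changed, to 60. In CBC, a change in C_i garbles P_i and flips the same bit in P_{i+1}. Decrypting the received ciphertext:
P[1]: D(K, 241) = 120; 120 ⊕ 38 = 94.
P[2]: D(K, 60) = 164; 164 ⊕ 241 = 85.
P[3]: D(K, 97) = 113; 113 ⊕ 60 = 77.
P[4]: D(K, 210) = 74; 74 ⊕ 97 = 43.
Blocks that differ from the original plaintext: P[2], P[3].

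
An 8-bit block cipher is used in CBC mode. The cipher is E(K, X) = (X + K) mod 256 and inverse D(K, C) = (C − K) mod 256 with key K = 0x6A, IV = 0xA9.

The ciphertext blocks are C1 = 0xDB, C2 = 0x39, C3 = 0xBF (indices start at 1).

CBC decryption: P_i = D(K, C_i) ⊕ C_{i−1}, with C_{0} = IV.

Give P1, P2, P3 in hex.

P1 = 0xD8, P2 = 0x14, P3 = 0x6C

P1: D(K, 0xDB) = 0x71; 0x71 ⊕ 0xA9 = 0xD8.
P2: D(K, 0x39) = 0xCF; 0xCF ⊕ 0xDB = 0x14.
P3: D(K, 0xBF) = 0x55; 0x55 ⊕ 0x39 = 0x6C.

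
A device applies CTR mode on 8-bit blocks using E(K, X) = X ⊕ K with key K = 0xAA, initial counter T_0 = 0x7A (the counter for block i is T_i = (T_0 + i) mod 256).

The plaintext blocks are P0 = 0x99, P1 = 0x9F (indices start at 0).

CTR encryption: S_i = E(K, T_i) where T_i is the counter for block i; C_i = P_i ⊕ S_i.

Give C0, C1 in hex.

C0: T = 0x7A, S = E(K, T) = 0xD0; 0x99 ⊕ 0xD0 = 0x49.
C1: T = 0x7B, S = E(K, T) = 0xD1; 0x9F ⊕ 0xD1 = 0x4E.

C0 = 0x49, C1 = 0x4E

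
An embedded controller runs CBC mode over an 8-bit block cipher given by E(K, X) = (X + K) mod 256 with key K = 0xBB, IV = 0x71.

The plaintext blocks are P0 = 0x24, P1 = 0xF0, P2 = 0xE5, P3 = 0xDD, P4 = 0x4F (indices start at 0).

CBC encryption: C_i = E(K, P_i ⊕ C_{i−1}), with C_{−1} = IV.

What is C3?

C0: P0 ⊕ 0x71 = 0x55; E(K, 0x55) = 0x10.
C1: P1 ⊕ 0x10 = 0xE0; E(K, 0xE0) = 0x9B.
C2: P2 ⊕ 0x9B = 0x7E; E(K, 0x7E) = 0x39.
C3: P3 ⊕ 0x39 = 0xE4; E(K, 0xE4) = 0x9F.

C3 = 0x9F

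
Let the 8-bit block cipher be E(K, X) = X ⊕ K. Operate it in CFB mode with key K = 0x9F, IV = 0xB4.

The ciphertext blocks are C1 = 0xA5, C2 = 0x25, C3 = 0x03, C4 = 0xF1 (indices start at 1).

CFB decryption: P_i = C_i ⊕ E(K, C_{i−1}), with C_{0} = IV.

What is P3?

P3: E(K, 0x25) = 0xBA; 0x03 ⊕ 0xBA = 0xB9.

P3 = 0xB9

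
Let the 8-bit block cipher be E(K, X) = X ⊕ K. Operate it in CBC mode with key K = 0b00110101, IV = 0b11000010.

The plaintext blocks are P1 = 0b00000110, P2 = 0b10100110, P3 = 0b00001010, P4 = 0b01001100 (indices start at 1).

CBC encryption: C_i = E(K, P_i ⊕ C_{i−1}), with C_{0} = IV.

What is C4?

C4 = 0b00100100

C1: P1 ⊕ 0b11000010 = 0b11000100; E(K, 0b11000100) = 0b11110001.
C2: P2 ⊕ 0b11110001 = 0b01010111; E(K, 0b01010111) = 0b01100010.
C3: P3 ⊕ 0b01100010 = 0b01101000; E(K, 0b01101000) = 0b01011101.
C4: P4 ⊕ 0b01011101 = 0b00010001; E(K, 0b00010001) = 0b00100100.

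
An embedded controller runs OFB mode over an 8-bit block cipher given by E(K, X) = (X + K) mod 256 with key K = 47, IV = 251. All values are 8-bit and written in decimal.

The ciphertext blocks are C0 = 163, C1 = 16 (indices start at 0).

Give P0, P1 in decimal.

P0 = 137, P1 = 73

OFB decryption: S_i = E(K, S_{i−1}) with S_{−1} = IV; P_i = C_i ⊕ S_i.
P0: S = E(K, 251) = 42; 163 ⊕ 42 = 137.
P1: S = E(K, 42) = 89; 16 ⊕ 89 = 73.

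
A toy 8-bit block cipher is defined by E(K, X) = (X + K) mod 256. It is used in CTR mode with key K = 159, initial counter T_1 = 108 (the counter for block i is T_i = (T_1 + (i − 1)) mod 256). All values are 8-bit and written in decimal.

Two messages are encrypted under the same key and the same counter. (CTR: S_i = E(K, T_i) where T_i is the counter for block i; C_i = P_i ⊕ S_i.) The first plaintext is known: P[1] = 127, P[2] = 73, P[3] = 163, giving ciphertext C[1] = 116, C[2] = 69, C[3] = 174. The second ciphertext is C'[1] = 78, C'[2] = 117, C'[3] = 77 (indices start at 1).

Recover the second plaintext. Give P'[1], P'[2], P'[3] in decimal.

P'[1] = 69, P'[2] = 121, P'[3] = 64

In CTR with a reused counter, both messages share the same keystream S_i, so C_i ⊕ C'_i = P_i ⊕ P'_i and thus P'_i = P_i ⊕ C_i ⊕ C'_i.
P'[1]: 127 ⊕ 116 ⊕ 78 = 69.
P'[2]: 73 ⊕ 69 ⊕ 117 = 121.
P'[3]: 163 ⊕ 174 ⊕ 77 = 64.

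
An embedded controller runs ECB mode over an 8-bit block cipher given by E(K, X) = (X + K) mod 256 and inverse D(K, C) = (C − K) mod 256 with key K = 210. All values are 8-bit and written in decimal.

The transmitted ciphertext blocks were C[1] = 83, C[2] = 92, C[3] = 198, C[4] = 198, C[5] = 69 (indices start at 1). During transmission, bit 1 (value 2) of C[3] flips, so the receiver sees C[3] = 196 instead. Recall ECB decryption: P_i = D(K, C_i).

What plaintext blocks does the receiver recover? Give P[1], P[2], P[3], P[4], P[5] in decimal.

Only C[3] changed, to 196. In ECB, a change in C_i affects only P_i. Decrypting the received ciphertext:
P[1]: D(K, 83) = 129.
P[2]: D(K, 92) = 138.
P[3]: D(K, 196) = 242.
P[4]: D(K, 198) = 244.
P[5]: D(K, 69) = 115.
Blocks that differ from the original plaintext: P[3].

P[1] = 129, P[2] = 138, P[3] = 242, P[4] = 244, P[5] = 115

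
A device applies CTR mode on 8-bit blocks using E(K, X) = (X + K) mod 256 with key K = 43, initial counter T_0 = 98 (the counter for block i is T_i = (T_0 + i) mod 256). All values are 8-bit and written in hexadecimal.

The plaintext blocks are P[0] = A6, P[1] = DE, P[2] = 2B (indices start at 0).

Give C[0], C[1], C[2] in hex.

C[0] = 7D, C[1] = 02, C[2] = F6

CTR encryption: S_i = E(K, T_i) where T_i is the counter for block i; C_i = P_i ⊕ S_i.
C[0]: T = 98, S = E(K, T) = DB; A6 ⊕ DB = 7D.
C[1]: T = 99, S = E(K, T) = DC; DE ⊕ DC = 02.
C[2]: T = 9A, S = E(K, T) = DD; 2B ⊕ DD = F6.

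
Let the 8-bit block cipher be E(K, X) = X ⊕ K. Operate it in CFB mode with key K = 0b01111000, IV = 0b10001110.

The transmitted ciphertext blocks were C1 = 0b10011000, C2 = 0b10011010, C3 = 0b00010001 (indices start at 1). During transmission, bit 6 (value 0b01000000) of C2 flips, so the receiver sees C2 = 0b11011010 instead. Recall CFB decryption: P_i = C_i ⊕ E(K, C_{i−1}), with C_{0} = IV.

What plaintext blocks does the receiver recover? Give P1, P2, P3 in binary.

Only C2 changed, to 0b11011010. In CFB, a change in C_i flips the same bit in P_i and garbles P_{i+1}. Decrypting the received ciphertext:
P1: E(K, 0b10001110) = 0b11110110; 0b10011000 ⊕ 0b11110110 = 0b01101110.
P2: E(K, 0b10011000) = 0b11100000; 0b11011010 ⊕ 0b11100000 = 0b00111010.
P3: E(K, 0b11011010) = 0b10100010; 0b00010001 ⊕ 0b10100010 = 0b10110011.
Blocks that differ from the original plaintext: P2, P3.

P1 = 0b01101110, P2 = 0b00111010, P3 = 0b10110011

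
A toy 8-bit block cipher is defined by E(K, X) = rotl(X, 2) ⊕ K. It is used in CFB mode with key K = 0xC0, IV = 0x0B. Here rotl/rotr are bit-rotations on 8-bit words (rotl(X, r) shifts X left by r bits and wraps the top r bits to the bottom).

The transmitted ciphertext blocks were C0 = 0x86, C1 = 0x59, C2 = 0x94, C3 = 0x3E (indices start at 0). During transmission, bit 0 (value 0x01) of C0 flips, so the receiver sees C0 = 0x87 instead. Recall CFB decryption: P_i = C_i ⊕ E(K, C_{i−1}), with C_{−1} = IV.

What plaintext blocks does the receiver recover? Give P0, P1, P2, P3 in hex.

Only C0 changed, to 0x87. In CFB, a change in C_i flips the same bit in P_i and garbles P_{i+1}. Decrypting the received ciphertext:
P0: E(K, 0x0B) = 0xEC; 0x87 ⊕ 0xEC = 0x6B.
P1: E(K, 0x87) = 0xDE; 0x59 ⊕ 0xDE = 0x87.
P2: E(K, 0x59) = 0xA5; 0x94 ⊕ 0xA5 = 0x31.
P3: E(K, 0x94) = 0x92; 0x3E ⊕ 0x92 = 0xAC.
Blocks that differ from the original plaintext: P0, P1.

P0 = 0x6B, P1 = 0x87, P2 = 0x31, P3 = 0xAC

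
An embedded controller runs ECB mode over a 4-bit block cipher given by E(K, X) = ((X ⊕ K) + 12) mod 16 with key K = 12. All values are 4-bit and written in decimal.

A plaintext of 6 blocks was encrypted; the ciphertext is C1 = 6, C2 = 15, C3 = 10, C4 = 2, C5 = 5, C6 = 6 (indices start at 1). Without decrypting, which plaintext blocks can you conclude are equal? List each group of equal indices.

ECB encrypts each block independently with the same key, so equal ciphertext blocks imply equal plaintext blocks.
C1 = C6 = 6, so P1 = P6.

P1 = P6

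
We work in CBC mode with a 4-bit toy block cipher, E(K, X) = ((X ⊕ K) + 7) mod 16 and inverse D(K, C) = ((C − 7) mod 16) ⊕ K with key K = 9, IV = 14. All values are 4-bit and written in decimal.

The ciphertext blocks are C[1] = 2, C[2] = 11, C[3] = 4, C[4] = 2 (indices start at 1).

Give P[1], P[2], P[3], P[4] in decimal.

P[1] = 12, P[2] = 15, P[3] = 15, P[4] = 6

CBC decryption: P_i = D(K, C_i) ⊕ C_{i−1}, with C_{0} = IV.
P[1]: D(K, 2) = 2; 2 ⊕ 14 = 12.
P[2]: D(K, 11) = 13; 13 ⊕ 2 = 15.
P[3]: D(K, 4) = 4; 4 ⊕ 11 = 15.
P[4]: D(K, 2) = 2; 2 ⊕ 4 = 6.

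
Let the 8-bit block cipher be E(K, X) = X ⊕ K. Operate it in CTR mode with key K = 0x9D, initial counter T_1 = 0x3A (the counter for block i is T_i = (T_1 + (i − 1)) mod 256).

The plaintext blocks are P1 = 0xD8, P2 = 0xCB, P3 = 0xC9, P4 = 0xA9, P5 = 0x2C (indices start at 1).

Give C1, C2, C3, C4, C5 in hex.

C1 = 0x7F, C2 = 0x6D, C3 = 0x68, C4 = 0x09, C5 = 0x8F

CTR encryption: S_i = E(K, T_i) where T_i is the counter for block i; C_i = P_i ⊕ S_i.
C1: T = 0x3A, S = E(K, T) = 0xA7; 0xD8 ⊕ 0xA7 = 0x7F.
C2: T = 0x3B, S = E(K, T) = 0xA6; 0xCB ⊕ 0xA6 = 0x6D.
C3: T = 0x3C, S = E(K, T) = 0xA1; 0xC9 ⊕ 0xA1 = 0x68.
C4: T = 0x3D, S = E(K, T) = 0xA0; 0xA9 ⊕ 0xA0 = 0x09.
C5: T = 0x3E, S = E(K, T) = 0xA3; 0x2C ⊕ 0xA3 = 0x8F.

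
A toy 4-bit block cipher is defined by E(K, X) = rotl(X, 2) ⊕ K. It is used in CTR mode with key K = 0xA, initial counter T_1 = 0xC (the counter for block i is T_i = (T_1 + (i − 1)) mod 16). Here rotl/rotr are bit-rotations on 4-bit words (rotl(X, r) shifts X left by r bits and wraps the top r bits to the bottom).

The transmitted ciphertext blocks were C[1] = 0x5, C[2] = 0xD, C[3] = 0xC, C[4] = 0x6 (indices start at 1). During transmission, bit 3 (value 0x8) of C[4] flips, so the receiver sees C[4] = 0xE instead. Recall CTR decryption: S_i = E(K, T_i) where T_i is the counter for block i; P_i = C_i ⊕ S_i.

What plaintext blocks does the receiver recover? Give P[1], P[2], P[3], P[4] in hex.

P[1] = 0xC, P[2] = 0x0, P[3] = 0xD, P[4] = 0xB

Only C[4] changed, to 0xE. In CTR, a change in C_i flips the same bit in P_i only; the keystream is unaffected. Decrypting the received ciphertext:
P[1]: T = 0xC, S = E(K, T) = 0x9; 0x5 ⊕ 0x9 = 0xC.
P[2]: T = 0xD, S = E(K, T) = 0xD; 0xD ⊕ 0xD = 0x0.
P[3]: T = 0xE, S = E(K, T) = 0x1; 0xC ⊕ 0x1 = 0xD.
P[4]: T = 0xF, S = E(K, T) = 0x5; 0xE ⊕ 0x5 = 0xB.
Blocks that differ from the original plaintext: P[4].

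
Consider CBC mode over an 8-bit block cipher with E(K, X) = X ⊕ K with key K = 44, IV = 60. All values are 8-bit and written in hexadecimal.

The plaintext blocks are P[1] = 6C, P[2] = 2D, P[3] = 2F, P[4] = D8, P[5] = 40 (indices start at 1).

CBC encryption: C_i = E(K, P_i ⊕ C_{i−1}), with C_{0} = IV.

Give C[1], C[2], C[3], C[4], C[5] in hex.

C[1]: P[1] ⊕ 60 = 0C; E(K, 0C) = 48.
C[2]: P[2] ⊕ 48 = 65; E(K, 65) = 21.
C[3]: P[3] ⊕ 21 = 0E; E(K, 0E) = 4A.
C[4]: P[4] ⊕ 4A = 92; E(K, 92) = D6.
C[5]: P[5] ⊕ D6 = 96; E(K, 96) = D2.

C[1] = 48, C[2] = 21, C[3] = 4A, C[4] = D6, C[5] = D2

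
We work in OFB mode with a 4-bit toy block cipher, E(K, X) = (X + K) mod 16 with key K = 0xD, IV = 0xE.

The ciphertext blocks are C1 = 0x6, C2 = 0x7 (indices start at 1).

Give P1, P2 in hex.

OFB decryption: S_i = E(K, S_{i−1}) with S_{0} = IV; P_i = C_i ⊕ S_i.
P1: S = E(K, 0xE) = 0xB; 0x6 ⊕ 0xB = 0xD.
P2: S = E(K, 0xB) = 0x8; 0x7 ⊕ 0x8 = 0xF.

P1 = 0xD, P2 = 0xF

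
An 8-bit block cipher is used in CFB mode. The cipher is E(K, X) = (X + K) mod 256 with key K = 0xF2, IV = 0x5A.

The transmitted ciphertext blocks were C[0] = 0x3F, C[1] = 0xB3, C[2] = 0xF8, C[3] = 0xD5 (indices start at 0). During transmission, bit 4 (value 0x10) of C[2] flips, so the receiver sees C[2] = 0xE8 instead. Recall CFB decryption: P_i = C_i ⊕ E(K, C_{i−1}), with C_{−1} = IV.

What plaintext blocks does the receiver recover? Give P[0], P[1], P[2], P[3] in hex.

Only C[2] changed, to 0xE8. In CFB, a change in C_i flips the same bit in P_i and garbles P_{i+1}. Decrypting the received ciphertext:
P[0]: E(K, 0x5A) = 0x4C; 0x3F ⊕ 0x4C = 0x73.
P[1]: E(K, 0x3F) = 0x31; 0xB3 ⊕ 0x31 = 0x82.
P[2]: E(K, 0xB3) = 0xA5; 0xE8 ⊕ 0xA5 = 0x4D.
P[3]: E(K, 0xE8) = 0xDA; 0xD5 ⊕ 0xDA = 0x0F.
Blocks that differ from the original plaintext: P[2], P[3].

P[0] = 0x73, P[1] = 0x82, P[2] = 0x4D, P[3] = 0x0F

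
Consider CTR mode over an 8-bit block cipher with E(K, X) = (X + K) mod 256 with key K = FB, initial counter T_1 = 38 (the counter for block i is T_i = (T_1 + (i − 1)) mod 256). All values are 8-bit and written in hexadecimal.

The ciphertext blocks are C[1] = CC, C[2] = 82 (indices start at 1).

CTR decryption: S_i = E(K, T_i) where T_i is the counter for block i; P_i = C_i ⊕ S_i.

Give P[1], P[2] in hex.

P[1]: T = 38, S = E(K, T) = 33; CC ⊕ 33 = FF.
P[2]: T = 39, S = E(K, T) = 34; 82 ⊕ 34 = B6.

P[1] = FF, P[2] = B6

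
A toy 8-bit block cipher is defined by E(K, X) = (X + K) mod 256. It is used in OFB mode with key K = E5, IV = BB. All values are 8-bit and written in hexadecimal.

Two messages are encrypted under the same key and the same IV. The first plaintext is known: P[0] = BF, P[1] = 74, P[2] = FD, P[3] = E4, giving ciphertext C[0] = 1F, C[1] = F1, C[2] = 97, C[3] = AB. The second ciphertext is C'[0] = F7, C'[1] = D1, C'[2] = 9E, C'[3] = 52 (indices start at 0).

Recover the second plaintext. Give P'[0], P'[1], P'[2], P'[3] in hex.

In OFB with a reused IV, both messages share the same keystream S_i, so C_i ⊕ C'_i = P_i ⊕ P'_i and thus P'_i = P_i ⊕ C_i ⊕ C'_i.
P'[0]: BF ⊕ 1F ⊕ F7 = 57.
P'[1]: 74 ⊕ F1 ⊕ D1 = 54.
P'[2]: FD ⊕ 97 ⊕ 9E = F4.
P'[3]: E4 ⊕ AB ⊕ 52 = 1D.

P'[0] = 57, P'[1] = 54, P'[2] = F4, P'[3] = 1D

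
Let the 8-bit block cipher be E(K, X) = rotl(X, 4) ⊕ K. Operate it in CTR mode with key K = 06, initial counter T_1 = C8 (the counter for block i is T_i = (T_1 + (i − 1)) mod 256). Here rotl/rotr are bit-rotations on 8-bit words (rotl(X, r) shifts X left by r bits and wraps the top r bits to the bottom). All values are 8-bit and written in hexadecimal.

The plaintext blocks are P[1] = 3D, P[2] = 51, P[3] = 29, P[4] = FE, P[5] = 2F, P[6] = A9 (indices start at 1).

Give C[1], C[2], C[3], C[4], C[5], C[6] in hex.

CTR encryption: S_i = E(K, T_i) where T_i is the counter for block i; C_i = P_i ⊕ S_i.
C[1]: T = C8, S = E(K, T) = 8A; 3D ⊕ 8A = B7.
C[2]: T = C9, S = E(K, T) = 9A; 51 ⊕ 9A = CB.
C[3]: T = CA, S = E(K, T) = AA; 29 ⊕ AA = 83.
C[4]: T = CB, S = E(K, T) = BA; FE ⊕ BA = 44.
C[5]: T = CC, S = E(K, T) = CA; 2F ⊕ CA = E5.
C[6]: T = CD, S = E(K, T) = DA; A9 ⊕ DA = 73.

C[1] = B7, C[2] = CB, C[3] = 83, C[4] = 44, C[5] = E5, C[6] = 73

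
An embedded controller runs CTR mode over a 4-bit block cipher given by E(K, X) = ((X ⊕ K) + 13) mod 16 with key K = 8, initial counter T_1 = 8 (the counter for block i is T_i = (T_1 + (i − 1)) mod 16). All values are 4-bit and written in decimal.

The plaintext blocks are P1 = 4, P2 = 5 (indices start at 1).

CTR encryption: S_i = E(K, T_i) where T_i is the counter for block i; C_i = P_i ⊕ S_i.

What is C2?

C1: T = 8, S = E(K, T) = 13; 4 ⊕ 13 = 9.
C2: T = 9, S = E(K, T) = 14; 5 ⊕ 14 = 11.

C2 = 11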